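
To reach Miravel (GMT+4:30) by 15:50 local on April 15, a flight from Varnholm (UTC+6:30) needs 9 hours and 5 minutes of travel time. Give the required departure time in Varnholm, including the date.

08:45 on Apr 15

Target arrival in UTC: 15:50 − 4:30 = 11:20 on Apr 15.
Subtract 9 hours and 5 minutes → departure 02:15 UTC on Apr 15.
Varnholm is UTC+6:30: 02:15 + 6:30 = 08:45 on Apr 15.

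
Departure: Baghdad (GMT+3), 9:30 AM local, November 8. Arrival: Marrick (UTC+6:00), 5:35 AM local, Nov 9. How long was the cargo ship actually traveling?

17 hours 5 minutes

Marrick is 3:00 ahead of Baghdad.
Clock-face elapsed time (ignoring zones) is 20 hours 5 minutes.
Actual elapsed = 20 hours 5 minutes − 3:00 = 17 hours 5 minutes.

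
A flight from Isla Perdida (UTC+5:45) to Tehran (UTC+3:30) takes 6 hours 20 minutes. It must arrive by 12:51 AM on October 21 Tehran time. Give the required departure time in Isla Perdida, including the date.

Target arrival in UTC: 12:51 AM − 3:30 = 9:21 PM on Oct 20.
Subtract 6 hours and 20 minutes → departure 3:01 PM UTC on Oct 20.
Isla Perdida is UTC+5:45: 3:01 PM + 5:45 = 8:46 PM on Oct 20.

8:46 PM on October 20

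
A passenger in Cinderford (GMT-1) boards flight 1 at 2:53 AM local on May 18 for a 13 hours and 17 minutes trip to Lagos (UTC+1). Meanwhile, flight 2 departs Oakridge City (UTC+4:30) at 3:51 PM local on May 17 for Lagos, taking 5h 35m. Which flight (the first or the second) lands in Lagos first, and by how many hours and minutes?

the second, by 24 hours 14 minutes

Flight 1 in UTC: 2:53 AM + 1:00 = 3:53 AM on May 18.
+13 hours and 17 minutes → arrive 5:10 PM UTC on May 18.
Flight 2 in UTC: 3:51 PM − 4:30 = 11:21 AM on May 17.
+5 hours and 35 minutes → arrive 4:56 PM UTC on May 17.
Flight 2 lands earlier by 24 hours 14 minutes.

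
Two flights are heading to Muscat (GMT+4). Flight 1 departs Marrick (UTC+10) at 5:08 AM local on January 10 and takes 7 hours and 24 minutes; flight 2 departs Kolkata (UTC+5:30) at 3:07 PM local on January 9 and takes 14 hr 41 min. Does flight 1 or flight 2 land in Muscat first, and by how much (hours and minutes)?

Flight 1 in UTC: 5:08 AM − 10:00 = 7:08 PM on Jan 9.
+7 hours and 24 minutes → arrive 2:32 AM UTC on Jan 10.
Flight 2 in UTC: 3:07 PM − 5:30 = 9:37 AM on Jan 9.
+14 hours and 41 minutes → arrive 12:18 AM UTC on Jan 10.
Flight 2 lands earlier by 2 hours 14 minutes.

the second, by 2 hours 14 minutes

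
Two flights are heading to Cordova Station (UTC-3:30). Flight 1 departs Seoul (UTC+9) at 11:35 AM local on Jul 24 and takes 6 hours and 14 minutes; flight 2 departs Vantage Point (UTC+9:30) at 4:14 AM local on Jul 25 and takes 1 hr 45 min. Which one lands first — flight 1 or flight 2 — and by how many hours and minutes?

Flight 1 in UTC: 11:35 AM − 9:00 = 2:35 AM on Jul 24.
+6 hours 14 minutes → arrive 8:49 AM UTC on Jul 24.
Flight 2 in UTC: 4:14 AM − 9:30 = 6:44 PM on Jul 24.
+1 hour and 45 minutes → arrive 8:29 PM UTC on Jul 24.
Flight 1 lands earlier by 11 hours 40 minutes.

the first, by 11 hours 40 minutes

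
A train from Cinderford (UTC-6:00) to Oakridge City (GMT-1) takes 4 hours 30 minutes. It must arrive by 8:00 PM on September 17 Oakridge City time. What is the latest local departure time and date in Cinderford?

10:30 AM on Sep 17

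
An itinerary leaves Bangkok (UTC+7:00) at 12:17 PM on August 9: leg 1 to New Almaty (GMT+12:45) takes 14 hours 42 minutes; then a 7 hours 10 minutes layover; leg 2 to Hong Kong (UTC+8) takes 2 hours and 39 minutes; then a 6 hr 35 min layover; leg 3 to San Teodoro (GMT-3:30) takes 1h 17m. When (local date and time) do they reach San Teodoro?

Convert departure to UTC: 12:17 PM − 7:00 = 5:17 AM UTC on Aug 9.
Add 14 hours and 42 minutes leg 1 → 7:59 PM UTC.
Add 7 hours and 10 minutes layover in New Almaty → 3:09 AM UTC (Aug 10).
Add 2 hours and 39 minutes leg 2 → 5:48 AM UTC.
Add 6 hours and 35 minutes layover in Hong Kong → 12:23 PM UTC.
Add 1 hour and 17 minutes leg 3 → 1:40 PM UTC.
San Teodoro is UTC−3:30, so local arrival = 1:40 PM − 3:30 = 10:10 AM on Aug 10.

10:10 AM on Aug 10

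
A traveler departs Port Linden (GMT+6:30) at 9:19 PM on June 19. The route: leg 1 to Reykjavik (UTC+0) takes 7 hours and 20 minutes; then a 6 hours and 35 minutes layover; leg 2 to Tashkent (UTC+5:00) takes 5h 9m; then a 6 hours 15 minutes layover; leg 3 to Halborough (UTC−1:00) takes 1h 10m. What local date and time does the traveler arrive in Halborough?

4:18 PM on June 20

Convert departure to UTC: 9:19 PM − 6:30 = 2:49 PM UTC on Jun 19.
Add 7 hours 20 minutes leg 1 → 10:09 PM UTC.
Add 6 hours and 35 minutes layover in Reykjavik → 4:44 AM UTC (Jun 20).
Add 5 hours 9 minutes leg 2 → 9:53 AM UTC.
Add 6 hours 15 minutes layover in Tashkent → 4:08 PM UTC.
Add 1 hour and 10 minutes leg 3 → 5:18 PM UTC.
Halborough is UTC−1:00, so local arrival = 5:18 PM − 1:00 = 4:18 PM on Jun 20.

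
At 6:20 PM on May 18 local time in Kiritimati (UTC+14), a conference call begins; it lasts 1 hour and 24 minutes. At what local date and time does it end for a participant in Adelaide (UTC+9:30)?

3:14 PM on May 18

Convert start to UTC: 6:20 PM − 14:00 = 4:20 AM UTC on May 18.
Add 1 hour 24 minutes duration → 5:44 AM UTC.
Adelaide is UTC+9:30, so local end time = 5:44 AM + 9:30 = 3:14 PM on May 18.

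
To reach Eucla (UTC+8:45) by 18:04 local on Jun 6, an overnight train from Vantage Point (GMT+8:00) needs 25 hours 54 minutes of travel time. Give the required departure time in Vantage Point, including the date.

Target arrival in UTC: 18:04 − 8:45 = 09:19 on Jun 6.
Subtract 25 hours 54 minutes → departure 07:25 UTC on Jun 5.
Vantage Point is UTC+8:00: 07:25 + 8:00 = 15:25 on Jun 5.

15:25 on June 5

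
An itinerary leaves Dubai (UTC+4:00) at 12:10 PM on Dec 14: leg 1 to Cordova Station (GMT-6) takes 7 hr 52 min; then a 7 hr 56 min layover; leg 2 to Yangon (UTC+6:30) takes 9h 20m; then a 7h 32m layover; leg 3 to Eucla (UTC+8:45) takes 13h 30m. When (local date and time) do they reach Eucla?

3:05 PM on December 16

Convert departure to UTC: 12:10 PM − 4:00 = 8:10 AM UTC on Dec 14.
Add 7 hours 52 minutes leg 1 → 4:02 PM UTC.
Add 7 hours and 56 minutes layover in Cordova Station → 11:58 PM UTC.
Add 9 hours and 20 minutes leg 2 → 9:18 AM UTC (Dec 15).
Add 7 hours 32 minutes layover in Yangon → 4:50 PM UTC.
Add 13 hours 30 minutes leg 3 → 6:20 AM UTC (Dec 16).
Eucla is UTC+8:45, so local arrival = 6:20 AM + 8:45 = 3:05 PM on Dec 16.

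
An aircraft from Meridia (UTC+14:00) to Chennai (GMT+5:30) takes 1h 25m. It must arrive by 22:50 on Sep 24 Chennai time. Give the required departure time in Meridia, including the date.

05:55 on Sep 25

Target arrival in UTC: 22:50 − 5:30 = 17:20 on Sep 24.
Subtract 1 hour 25 minutes → departure 15:55 UTC on Sep 24.
Meridia is UTC+14:00: 15:55 + 14:00 = 05:55 on Sep 25.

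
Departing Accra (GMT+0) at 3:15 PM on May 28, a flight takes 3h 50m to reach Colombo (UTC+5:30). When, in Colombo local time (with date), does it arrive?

Colombo is 5:30 ahead of Accra.
After 3 hours and 50 minutes it is 7:05 PM in Accra.
Shift by the zone difference: 7:05 PM + 5:30 = 12:35 AM on May 29 in Colombo.

12:35 AM on May 29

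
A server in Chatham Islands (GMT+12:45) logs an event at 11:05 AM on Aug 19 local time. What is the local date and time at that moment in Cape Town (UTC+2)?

In UTC: 11:05 AM − 12:45 = 10:20 PM on Aug 18.
Cape Town is UTC+2:00: 10:20 PM + 2:00 = 12:20 AM on Aug 19.

12:20 AM on Aug 19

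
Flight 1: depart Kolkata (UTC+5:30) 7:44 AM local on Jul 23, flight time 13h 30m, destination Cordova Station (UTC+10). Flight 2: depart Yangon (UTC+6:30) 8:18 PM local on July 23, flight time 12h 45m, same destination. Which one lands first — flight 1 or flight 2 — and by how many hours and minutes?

Flight 1 in UTC: 7:44 AM − 5:30 = 2:14 AM on Jul 23.
+13 hours and 30 minutes → arrive 3:44 PM UTC on Jul 23.
Flight 2 in UTC: 8:18 PM − 6:30 = 1:48 PM on Jul 23.
+12 hours 45 minutes → arrive 2:33 AM UTC on Jul 24.
Flight 1 lands earlier by 10 hours 49 minutes.

the first, by 10 hours 49 minutes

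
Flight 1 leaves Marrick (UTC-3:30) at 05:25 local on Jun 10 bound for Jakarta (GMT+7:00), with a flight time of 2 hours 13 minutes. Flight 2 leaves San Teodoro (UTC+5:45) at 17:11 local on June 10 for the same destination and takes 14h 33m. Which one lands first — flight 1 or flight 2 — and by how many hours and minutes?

the first, by 14 hours 51 minutes

Flight 1 in UTC: 05:25 + 3:30 = 08:55 on Jun 10.
+2 hours and 13 minutes → arrive 11:08 UTC on Jun 10.
Flight 2 in UTC: 17:11 − 5:45 = 11:26 on Jun 10.
+14 hours 33 minutes → arrive 01:59 UTC on Jun 11.
Flight 1 lands earlier by 14 hours 51 minutes.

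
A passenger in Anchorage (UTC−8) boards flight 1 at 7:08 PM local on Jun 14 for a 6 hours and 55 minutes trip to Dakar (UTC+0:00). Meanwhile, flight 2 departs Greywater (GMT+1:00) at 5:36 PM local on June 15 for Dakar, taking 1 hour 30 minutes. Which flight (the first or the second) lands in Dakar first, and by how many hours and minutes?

Flight 1 in UTC: 7:08 PM + 8:00 = 3:08 AM on Jun 15.
+6 hours and 55 minutes → arrive 10:03 AM UTC on Jun 15.
Flight 2 in UTC: 5:36 PM − 1:00 = 4:36 PM on Jun 15.
+1 hour 30 minutes → arrive 6:06 PM UTC on Jun 15.
Flight 1 lands earlier by 8 hours 3 minutes.

the first, by 8 hours 3 minutes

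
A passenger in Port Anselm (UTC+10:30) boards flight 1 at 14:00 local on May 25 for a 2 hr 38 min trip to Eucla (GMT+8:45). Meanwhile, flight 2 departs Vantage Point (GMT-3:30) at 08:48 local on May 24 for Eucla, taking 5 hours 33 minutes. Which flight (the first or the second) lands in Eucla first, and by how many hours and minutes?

the second, by 12 hours 17 minutes

Flight 1 in UTC: 14:00 − 10:30 = 03:30 on May 25.
+2 hours 38 minutes → arrive 06:08 UTC on May 25.
Flight 2 in UTC: 08:48 + 3:30 = 12:18 on May 24.
+5 hours and 33 minutes → arrive 17:51 UTC on May 24.
Flight 2 lands earlier by 12 hours 17 minutes.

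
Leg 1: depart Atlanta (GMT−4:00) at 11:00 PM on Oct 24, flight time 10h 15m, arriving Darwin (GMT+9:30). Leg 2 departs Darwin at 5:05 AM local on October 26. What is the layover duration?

6 hours 20 minutes

Convert departure to UTC: 11:00 PM + 4:00 = 3:00 AM UTC on Oct 25.
Add 10 hours 15 minutes flight time → 1:15 PM UTC.
Darwin is UTC+9:30, so local arrival = 1:15 PM + 9:30 = 10:45 PM on Oct 25.
Layover = 5:05 AM − 10:45 PM (+1 day) = 6 hours 20 minutes.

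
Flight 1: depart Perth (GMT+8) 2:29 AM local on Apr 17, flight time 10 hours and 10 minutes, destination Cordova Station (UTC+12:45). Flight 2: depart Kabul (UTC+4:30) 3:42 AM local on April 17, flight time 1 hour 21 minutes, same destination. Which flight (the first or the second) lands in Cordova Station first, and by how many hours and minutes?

the second, by 4 hours 6 minutes

Flight 1 in UTC: 2:29 AM − 8:00 = 6:29 PM on Apr 16.
+10 hours and 10 minutes → arrive 4:39 AM UTC on Apr 17.
Flight 2 in UTC: 3:42 AM − 4:30 = 11:12 PM on Apr 16.
+1 hour 21 minutes → arrive 12:33 AM UTC on Apr 17.
Flight 2 lands earlier by 4 hours 6 minutes.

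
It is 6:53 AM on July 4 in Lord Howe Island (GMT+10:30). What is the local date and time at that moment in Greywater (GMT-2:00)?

In UTC: 6:53 AM − 10:30 = 8:23 PM on Jul 3.
Greywater is UTC−2:00: 8:23 PM − 2:00 = 6:23 PM on Jul 3.

6:23 PM on July 3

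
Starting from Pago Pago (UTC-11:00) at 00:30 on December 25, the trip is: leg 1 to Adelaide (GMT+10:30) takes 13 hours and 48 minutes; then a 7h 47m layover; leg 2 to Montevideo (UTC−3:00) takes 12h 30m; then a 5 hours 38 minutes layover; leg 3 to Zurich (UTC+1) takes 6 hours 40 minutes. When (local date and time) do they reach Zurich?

Convert departure to UTC: 00:30 + 11:00 = 11:30 UTC on Dec 25.
Add 13 hours 48 minutes leg 1 → 01:18 UTC (Dec 26).
Add 7 hours and 47 minutes layover in Adelaide → 09:05 UTC.
Add 12 hours and 30 minutes leg 2 → 21:35 UTC.
Add 5 hours and 38 minutes layover in Montevideo → 03:13 UTC (Dec 27).
Add 6 hours and 40 minutes leg 3 → 09:53 UTC.
Zurich is UTC+1:00, so local arrival = 09:53 + 1:00 = 10:53 on Dec 27.

10:53 on December 27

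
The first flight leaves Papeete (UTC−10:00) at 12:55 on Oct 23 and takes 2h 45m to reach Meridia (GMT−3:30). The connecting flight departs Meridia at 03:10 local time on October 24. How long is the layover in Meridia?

5 hours

Convert departure to UTC: 12:55 + 10:00 = 22:55 UTC on Oct 23.
Add 2 hours 45 minutes flight time → 01:40 UTC (Oct 24).
Meridia is UTC−3:30, so local arrival = 01:40 − 3:30 = 22:10 on Oct 23.
Layover = 03:10 − 22:10 (+1 day) = 5 hours.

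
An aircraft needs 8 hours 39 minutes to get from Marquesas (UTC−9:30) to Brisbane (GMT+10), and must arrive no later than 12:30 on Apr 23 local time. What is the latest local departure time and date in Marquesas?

08:21 on Apr 22

Target arrival in UTC: 12:30 − 10:00 = 02:30 on Apr 23.
Subtract 8 hours and 39 minutes → departure 17:51 UTC on Apr 22.
Marquesas is UTC−9:30: 17:51 − 9:30 = 08:21 on Apr 22.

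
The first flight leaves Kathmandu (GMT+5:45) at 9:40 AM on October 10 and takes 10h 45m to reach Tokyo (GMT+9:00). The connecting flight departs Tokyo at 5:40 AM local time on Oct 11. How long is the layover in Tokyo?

6 hours

Convert departure to UTC: 9:40 AM − 5:45 = 3:55 AM UTC on Oct 10.
Add 10 hours and 45 minutes flight time → 2:40 PM UTC.
Tokyo is UTC+9:00, so local arrival = 2:40 PM + 9:00 = 11:40 PM on Oct 10.
Layover = 5:40 AM − 11:40 PM (+1 day) = 6 hours.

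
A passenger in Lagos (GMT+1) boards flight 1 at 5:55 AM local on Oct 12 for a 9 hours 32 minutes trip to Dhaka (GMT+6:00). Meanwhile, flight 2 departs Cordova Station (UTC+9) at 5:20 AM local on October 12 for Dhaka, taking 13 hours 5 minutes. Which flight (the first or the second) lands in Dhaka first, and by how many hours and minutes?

the second, by 5 hours 2 minutes

Flight 1 in UTC: 5:55 AM − 1:00 = 4:55 AM on Oct 12.
+9 hours 32 minutes → arrive 2:27 PM UTC on Oct 12.
Flight 2 in UTC: 5:20 AM − 9:00 = 8:20 PM on Oct 11.
+13 hours and 5 minutes → arrive 9:25 AM UTC on Oct 12.
Flight 2 lands earlier by 5 hours 2 minutes.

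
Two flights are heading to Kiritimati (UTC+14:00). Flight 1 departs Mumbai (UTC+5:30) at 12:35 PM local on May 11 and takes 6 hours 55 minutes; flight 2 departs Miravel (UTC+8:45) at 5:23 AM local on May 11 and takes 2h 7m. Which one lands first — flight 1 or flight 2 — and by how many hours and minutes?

the second, by 15 hours 15 minutes

Flight 1 in UTC: 12:35 PM − 5:30 = 7:05 AM on May 11.
+6 hours and 55 minutes → arrive 2:00 PM UTC on May 11.
Flight 2 in UTC: 5:23 AM − 8:45 = 8:38 PM on May 10.
+2 hours and 7 minutes → arrive 10:45 PM UTC on May 10.
Flight 2 lands earlier by 15 hours 15 minutes.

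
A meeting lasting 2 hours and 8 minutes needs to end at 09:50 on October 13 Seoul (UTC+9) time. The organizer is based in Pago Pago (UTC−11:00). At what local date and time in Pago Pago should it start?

Target end time in UTC: 09:50 − 9:00 = 00:50 on Oct 13.
Subtract 2 hours and 8 minutes → start 22:42 UTC on Oct 12.
Pago Pago is UTC−11:00: 22:42 − 11:00 = 11:42 on Oct 12.

11:42 on October 12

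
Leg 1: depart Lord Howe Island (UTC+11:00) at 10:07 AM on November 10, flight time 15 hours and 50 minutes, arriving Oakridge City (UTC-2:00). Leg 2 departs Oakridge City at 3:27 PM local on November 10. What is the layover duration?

2 hours 30 minutes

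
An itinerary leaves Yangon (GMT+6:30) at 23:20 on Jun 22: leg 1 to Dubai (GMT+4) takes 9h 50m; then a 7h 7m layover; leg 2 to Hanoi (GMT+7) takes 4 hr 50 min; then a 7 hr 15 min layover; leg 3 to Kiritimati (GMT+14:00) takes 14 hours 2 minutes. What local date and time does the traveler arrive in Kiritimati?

Convert departure to UTC: 23:20 − 6:30 = 16:50 UTC on Jun 22.
Add 9 hours and 50 minutes leg 1 → 02:40 UTC (Jun 23).
Add 7 hours 7 minutes layover in Dubai → 09:47 UTC.
Add 4 hours and 50 minutes leg 2 → 14:37 UTC.
Add 7 hours and 15 minutes layover in Hanoi → 21:52 UTC.
Add 14 hours 2 minutes leg 3 → 11:54 UTC (Jun 24).
Kiritimati is UTC+14:00, so local arrival = 11:54 + 14:00 = 01:54 on Jun 25.

01:54 on June 25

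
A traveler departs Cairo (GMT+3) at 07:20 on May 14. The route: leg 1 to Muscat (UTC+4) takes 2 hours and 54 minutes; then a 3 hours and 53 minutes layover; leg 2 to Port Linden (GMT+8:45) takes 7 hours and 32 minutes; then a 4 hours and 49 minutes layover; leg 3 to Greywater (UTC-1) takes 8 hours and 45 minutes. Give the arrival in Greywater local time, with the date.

Convert departure to UTC: 07:20 − 3:00 = 04:20 UTC on May 14.
Add 2 hours and 54 minutes leg 1 → 07:14 UTC.
Add 3 hours and 53 minutes layover in Muscat → 11:07 UTC.
Add 7 hours 32 minutes leg 2 → 18:39 UTC.
Add 4 hours 49 minutes layover in Port Linden → 23:28 UTC.
Add 8 hours and 45 minutes leg 3 → 08:13 UTC (May 15).
Greywater is UTC−1:00, so local arrival = 08:13 − 1:00 = 07:13 on May 15.

07:13 on May 15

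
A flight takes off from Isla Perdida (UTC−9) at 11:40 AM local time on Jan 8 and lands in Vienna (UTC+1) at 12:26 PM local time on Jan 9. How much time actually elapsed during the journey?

14 hours 46 minutes

Departure in UTC: 11:40 AM + 9:00 = 8:40 PM on Jan 8.
Arrival in UTC: 12:26 PM − 1:00 = 11:26 AM on Jan 9.
Elapsed = 11:26 AM − 8:40 PM (+1 day) = 14 hours 46 minutes.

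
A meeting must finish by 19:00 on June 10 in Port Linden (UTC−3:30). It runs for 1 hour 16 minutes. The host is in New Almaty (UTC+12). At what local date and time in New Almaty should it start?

Target end time in UTC: 19:00 + 3:30 = 22:30 on Jun 10.
Subtract 1 hour 16 minutes → start 21:14 UTC on Jun 10.
New Almaty is UTC+12:00: 21:14 + 12:00 = 09:14 on Jun 11.

09:14 on Jun 11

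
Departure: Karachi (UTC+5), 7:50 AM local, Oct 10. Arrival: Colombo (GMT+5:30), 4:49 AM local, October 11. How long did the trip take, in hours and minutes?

Departure in UTC: 7:50 AM − 5:00 = 2:50 AM on Oct 10.
Arrival in UTC: 4:49 AM − 5:30 = 11:19 PM on Oct 10.
Elapsed = 11:19 PM − 2:50 AM = 20 hours 29 minutes.

20 hours 29 minutes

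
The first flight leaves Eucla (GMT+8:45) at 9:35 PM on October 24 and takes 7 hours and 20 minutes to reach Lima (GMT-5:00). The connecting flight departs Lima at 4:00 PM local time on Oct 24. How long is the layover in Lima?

Convert departure to UTC: 9:35 PM − 8:45 = 12:50 PM UTC on Oct 24.
Add 7 hours 20 minutes flight time → 8:10 PM UTC.
Lima is UTC−5:00, so local arrival = 8:10 PM − 5:00 = 3:10 PM on Oct 24.
Layover = 4:00 PM − 3:10 PM = 50 minutes.

50 minutes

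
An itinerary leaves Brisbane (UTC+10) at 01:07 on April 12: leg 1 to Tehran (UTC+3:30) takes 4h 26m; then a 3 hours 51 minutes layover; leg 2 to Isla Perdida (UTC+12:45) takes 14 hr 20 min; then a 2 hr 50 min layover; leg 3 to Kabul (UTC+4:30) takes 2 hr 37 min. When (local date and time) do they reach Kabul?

23:41 on April 12

Convert departure to UTC: 01:07 − 10:00 = 15:07 UTC on Apr 11.
Add 4 hours 26 minutes leg 1 → 19:33 UTC.
Add 3 hours 51 minutes layover in Tehran → 23:24 UTC.
Add 14 hours 20 minutes leg 2 → 13:44 UTC (Apr 12).
Add 2 hours and 50 minutes layover in Isla Perdida → 16:34 UTC.
Add 2 hours and 37 minutes leg 3 → 19:11 UTC.
Kabul is UTC+4:30, so local arrival = 19:11 + 4:30 = 23:41 on Apr 12.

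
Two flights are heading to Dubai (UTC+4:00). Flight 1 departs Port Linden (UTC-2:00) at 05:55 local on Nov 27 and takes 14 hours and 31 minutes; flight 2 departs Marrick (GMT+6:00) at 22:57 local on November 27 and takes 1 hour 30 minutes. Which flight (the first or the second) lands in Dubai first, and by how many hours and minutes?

the second, by 3 hours 59 minutes

Flight 1 in UTC: 05:55 + 2:00 = 07:55 on Nov 27.
+14 hours 31 minutes → arrive 22:26 UTC on Nov 27.
Flight 2 in UTC: 22:57 − 6:00 = 16:57 on Nov 27.
+1 hour 30 minutes → arrive 18:27 UTC on Nov 27.
Flight 2 lands earlier by 3 hours 59 minutes.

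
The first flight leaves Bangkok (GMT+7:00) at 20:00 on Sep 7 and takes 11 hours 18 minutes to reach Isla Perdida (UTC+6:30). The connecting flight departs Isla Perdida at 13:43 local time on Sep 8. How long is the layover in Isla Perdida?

Convert departure to UTC: 20:00 − 7:00 = 13:00 UTC on Sep 7.
Add 11 hours and 18 minutes flight time → 00:18 UTC (Sep 8).
Isla Perdida is UTC+6:30, so local arrival = 00:18 + 6:30 = 06:48 on Sep 8.
Layover = 13:43 − 06:48 = 6 hours 55 minutes.

6 hours 55 minutes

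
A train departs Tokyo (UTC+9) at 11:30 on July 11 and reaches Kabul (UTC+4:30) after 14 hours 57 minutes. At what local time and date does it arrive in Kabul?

Convert departure to UTC: 11:30 − 9:00 = 02:30 UTC on Jul 11.
Add 14 hours 57 minutes travel time → 17:27 UTC.
Kabul is UTC+4:30, so local arrival = 17:27 + 4:30 = 21:57 on Jul 11.

21:57 on July 11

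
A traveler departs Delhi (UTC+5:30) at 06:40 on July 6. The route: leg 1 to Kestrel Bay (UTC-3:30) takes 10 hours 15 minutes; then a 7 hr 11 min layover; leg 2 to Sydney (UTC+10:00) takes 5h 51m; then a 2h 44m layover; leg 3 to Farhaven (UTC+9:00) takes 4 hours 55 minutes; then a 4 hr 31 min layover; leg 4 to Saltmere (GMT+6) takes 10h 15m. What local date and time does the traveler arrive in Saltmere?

Convert departure to UTC: 06:40 − 5:30 = 01:10 UTC on Jul 6.
Add 10 hours and 15 minutes leg 1 → 11:25 UTC.
Add 7 hours 11 minutes layover in Kestrel Bay → 18:36 UTC.
Add 5 hours 51 minutes leg 2 → 00:27 UTC (Jul 7).
Add 2 hours and 44 minutes layover in Sydney → 03:11 UTC.
Add 4 hours and 55 minutes leg 3 → 08:06 UTC.
Add 4 hours 31 minutes layover in Farhaven → 12:37 UTC.
Add 10 hours 15 minutes leg 4 → 22:52 UTC.
Saltmere is UTC+6:00, so local arrival = 22:52 + 6:00 = 04:52 on Jul 8.

04:52 on July 8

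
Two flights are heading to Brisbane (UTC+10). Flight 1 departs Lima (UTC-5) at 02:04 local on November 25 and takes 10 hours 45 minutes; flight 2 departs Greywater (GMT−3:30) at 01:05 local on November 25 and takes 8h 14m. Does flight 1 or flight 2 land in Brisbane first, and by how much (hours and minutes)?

the second, by 5 hours

Flight 1 in UTC: 02:04 + 5:00 = 07:04 on Nov 25.
+10 hours and 45 minutes → arrive 17:49 UTC on Nov 25.
Flight 2 in UTC: 01:05 + 3:30 = 04:35 on Nov 25.
+8 hours and 14 minutes → arrive 12:49 UTC on Nov 25.
Flight 2 lands earlier by 5 hours.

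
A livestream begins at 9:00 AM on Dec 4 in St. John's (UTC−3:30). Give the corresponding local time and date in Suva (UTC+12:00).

12:30 AM on Dec 5

Suva is 15:30 ahead of St. John's.
Shift by the zone difference: 9:00 AM + 15:30 = 12:30 AM on Dec 5 in Suva.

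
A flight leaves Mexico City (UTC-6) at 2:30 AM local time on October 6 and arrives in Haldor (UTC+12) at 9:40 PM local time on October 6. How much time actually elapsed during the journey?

Departure in UTC: 2:30 AM + 6:00 = 8:30 AM on Oct 6.
Arrival in UTC: 9:40 PM − 12:00 = 9:40 AM on Oct 6.
Elapsed = 9:40 AM − 8:30 AM = 1 hour 10 minutes.

1 hour 10 minutes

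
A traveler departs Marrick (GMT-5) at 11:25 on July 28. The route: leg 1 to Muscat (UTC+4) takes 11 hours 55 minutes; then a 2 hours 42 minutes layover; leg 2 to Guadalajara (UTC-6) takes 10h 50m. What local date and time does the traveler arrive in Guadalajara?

11:52 on Jul 29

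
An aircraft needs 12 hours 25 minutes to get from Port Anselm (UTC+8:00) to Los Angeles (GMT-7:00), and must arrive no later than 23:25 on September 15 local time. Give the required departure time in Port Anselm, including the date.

02:00 on September 16

Target arrival in UTC: 23:25 + 7:00 = 06:25 on Sep 16.
Subtract 12 hours 25 minutes → departure 18:00 UTC on Sep 15.
Port Anselm is UTC+8:00: 18:00 + 8:00 = 02:00 on Sep 16.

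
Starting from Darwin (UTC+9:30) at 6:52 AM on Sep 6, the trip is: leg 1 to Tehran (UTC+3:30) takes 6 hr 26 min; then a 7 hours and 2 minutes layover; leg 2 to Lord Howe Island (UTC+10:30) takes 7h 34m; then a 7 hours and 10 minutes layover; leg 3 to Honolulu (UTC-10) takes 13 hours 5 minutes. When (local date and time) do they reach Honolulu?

4:39 AM on Sep 7

Convert departure to UTC: 6:52 AM − 9:30 = 9:22 PM UTC on Sep 5.
Add 6 hours and 26 minutes leg 1 → 3:48 AM UTC (Sep 6).
Add 7 hours 2 minutes layover in Tehran → 10:50 AM UTC.
Add 7 hours 34 minutes leg 2 → 6:24 PM UTC.
Add 7 hours and 10 minutes layover in Lord Howe Island → 1:34 AM UTC (Sep 7).
Add 13 hours 5 minutes leg 3 → 2:39 PM UTC.
Honolulu is UTC−10:00, so local arrival = 2:39 PM − 10:00 = 4:39 AM on Sep 7.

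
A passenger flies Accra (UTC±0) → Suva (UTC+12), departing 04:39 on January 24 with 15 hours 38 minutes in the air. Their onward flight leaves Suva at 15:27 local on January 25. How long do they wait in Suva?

Accra is at UTC+0, so departure is already 04:39 UTC on Jan 24.
Add 15 hours 38 minutes flight time → 20:17 UTC.
Suva is UTC+12:00, so local arrival = 20:17 + 12:00 = 08:17 on Jan 25.
Layover = 15:27 − 08:17 = 7 hours 10 minutes.

7 hours 10 minutes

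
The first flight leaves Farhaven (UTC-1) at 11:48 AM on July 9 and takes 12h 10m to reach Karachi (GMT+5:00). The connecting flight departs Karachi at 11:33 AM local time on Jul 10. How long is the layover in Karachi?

5 hours 35 minutes

Convert departure to UTC: 11:48 AM + 1:00 = 12:48 PM UTC on Jul 9.
Add 12 hours 10 minutes flight time → 12:58 AM UTC (Jul 10).
Karachi is UTC+5:00, so local arrival = 12:58 AM + 5:00 = 5:58 AM on Jul 10.
Layover = 11:33 AM − 5:58 AM = 5 hours 35 minutes.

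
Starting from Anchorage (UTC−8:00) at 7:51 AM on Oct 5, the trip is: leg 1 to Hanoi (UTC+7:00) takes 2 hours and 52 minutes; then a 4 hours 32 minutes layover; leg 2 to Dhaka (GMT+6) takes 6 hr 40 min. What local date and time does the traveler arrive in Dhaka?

11:55 AM on October 6

Convert departure to UTC: 7:51 AM + 8:00 = 3:51 PM UTC on Oct 5.
Add 2 hours and 52 minutes leg 1 → 6:43 PM UTC.
Add 4 hours and 32 minutes layover in Hanoi → 11:15 PM UTC.
Add 6 hours and 40 minutes leg 2 → 5:55 AM UTC (Oct 6).
Dhaka is UTC+6:00, so local arrival = 5:55 AM + 6:00 = 11:55 AM on Oct 6.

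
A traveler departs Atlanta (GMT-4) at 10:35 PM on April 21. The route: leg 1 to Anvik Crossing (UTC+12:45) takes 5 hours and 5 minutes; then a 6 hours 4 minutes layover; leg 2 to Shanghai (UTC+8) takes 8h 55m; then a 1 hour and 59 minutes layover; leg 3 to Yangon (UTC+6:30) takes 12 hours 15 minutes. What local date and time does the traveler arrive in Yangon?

Convert departure to UTC: 10:35 PM + 4:00 = 2:35 AM UTC on Apr 22.
Add 5 hours 5 minutes leg 1 → 7:40 AM UTC.
Add 6 hours and 4 minutes layover in Anvik Crossing → 1:44 PM UTC.
Add 8 hours and 55 minutes leg 2 → 10:39 PM UTC.
Add 1 hour and 59 minutes layover in Shanghai → 12:38 AM UTC (Apr 23).
Add 12 hours 15 minutes leg 3 → 12:53 PM UTC.
Yangon is UTC+6:30, so local arrival = 12:53 PM + 6:30 = 7:23 PM on Apr 23.

7:23 PM on April 23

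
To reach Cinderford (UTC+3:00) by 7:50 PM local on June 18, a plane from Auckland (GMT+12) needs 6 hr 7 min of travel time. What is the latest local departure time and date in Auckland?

Target arrival in UTC: 7:50 PM − 3:00 = 4:50 PM on Jun 18.
Subtract 6 hours and 7 minutes → departure 10:43 AM UTC on Jun 18.
Auckland is UTC+12:00: 10:43 AM + 12:00 = 10:43 PM on Jun 18.

10:43 PM on June 18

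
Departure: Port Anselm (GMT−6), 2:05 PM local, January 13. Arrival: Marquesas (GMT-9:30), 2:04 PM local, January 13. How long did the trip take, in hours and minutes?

3 hours 29 minutes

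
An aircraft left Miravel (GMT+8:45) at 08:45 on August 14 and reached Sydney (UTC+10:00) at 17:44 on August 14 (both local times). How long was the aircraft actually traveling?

7 hours 44 minutes

Departure in UTC: 08:45 − 8:45 = 00:00 on Aug 14.
Arrival in UTC: 17:44 − 10:00 = 07:44 on Aug 14.
Elapsed = 07:44 − 00:00 = 7 hours 44 minutes.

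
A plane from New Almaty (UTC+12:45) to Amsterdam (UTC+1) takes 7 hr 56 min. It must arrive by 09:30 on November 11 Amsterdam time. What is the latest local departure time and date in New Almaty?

13:19 on November 11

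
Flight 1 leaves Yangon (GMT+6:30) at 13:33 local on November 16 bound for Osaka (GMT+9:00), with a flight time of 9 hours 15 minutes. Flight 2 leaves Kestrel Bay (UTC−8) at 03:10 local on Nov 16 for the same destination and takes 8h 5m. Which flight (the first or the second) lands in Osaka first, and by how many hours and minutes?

the first, by 2 hours 57 minutes

Flight 1 in UTC: 13:33 − 6:30 = 07:03 on Nov 16.
+9 hours and 15 minutes → arrive 16:18 UTC on Nov 16.
Flight 2 in UTC: 03:10 + 8:00 = 11:10 on Nov 16.
+8 hours 5 minutes → arrive 19:15 UTC on Nov 16.
Flight 1 lands earlier by 2 hours 57 minutes.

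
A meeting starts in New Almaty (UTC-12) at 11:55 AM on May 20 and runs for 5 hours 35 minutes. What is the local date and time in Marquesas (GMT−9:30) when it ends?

8:00 PM on May 20

Marquesas is 2:30 ahead of New Almaty.
After 5 hours 35 minutes it is 5:30 PM in New Almaty.
Shift by the zone difference: 5:30 PM + 2:30 = 8:00 PM on May 20 in Marquesas.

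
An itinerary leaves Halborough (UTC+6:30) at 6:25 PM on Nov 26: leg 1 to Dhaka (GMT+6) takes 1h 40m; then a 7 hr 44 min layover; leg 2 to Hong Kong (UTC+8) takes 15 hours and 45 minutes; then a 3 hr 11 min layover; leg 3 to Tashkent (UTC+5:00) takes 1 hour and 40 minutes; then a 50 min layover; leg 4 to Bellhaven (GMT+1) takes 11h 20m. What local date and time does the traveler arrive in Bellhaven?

Convert departure to UTC: 6:25 PM − 6:30 = 11:55 AM UTC on Nov 26.
Add 1 hour and 40 minutes leg 1 → 1:35 PM UTC.
Add 7 hours and 44 minutes layover in Dhaka → 9:19 PM UTC.
Add 15 hours and 45 minutes leg 2 → 1:04 PM UTC (Nov 27).
Add 3 hours and 11 minutes layover in Hong Kong → 4:15 PM UTC.
Add 1 hour 40 minutes leg 3 → 5:55 PM UTC.
Add 50 minutes layover in Tashkent → 6:45 PM UTC.
Add 11 hours and 20 minutes leg 4 → 6:05 AM UTC (Nov 28).
Bellhaven is UTC+1:00, so local arrival = 6:05 AM + 1:00 = 7:05 AM on Nov 28.

7:05 AM on Nov 28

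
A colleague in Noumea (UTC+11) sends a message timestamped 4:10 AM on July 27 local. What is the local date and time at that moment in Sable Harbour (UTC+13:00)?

6:10 AM on Jul 27

In UTC: 4:10 AM − 11:00 = 5:10 PM on Jul 26.
Sable Harbour is UTC+13:00: 5:10 PM + 13:00 = 6:10 AM on Jul 27.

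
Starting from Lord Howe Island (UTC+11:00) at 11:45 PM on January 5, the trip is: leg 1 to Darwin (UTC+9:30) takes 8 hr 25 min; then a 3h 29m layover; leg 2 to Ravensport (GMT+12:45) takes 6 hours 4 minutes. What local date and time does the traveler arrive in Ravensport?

Convert departure to UTC: 11:45 PM − 11:00 = 12:45 PM UTC on Jan 5.
Add 8 hours 25 minutes leg 1 → 9:10 PM UTC.
Add 3 hours 29 minutes layover in Darwin → 12:39 AM UTC (Jan 6).
Add 6 hours 4 minutes leg 2 → 6:43 AM UTC.
Ravensport is UTC+12:45, so local arrival = 6:43 AM + 12:45 = 7:28 PM on Jan 6.

7:28 PM on January 6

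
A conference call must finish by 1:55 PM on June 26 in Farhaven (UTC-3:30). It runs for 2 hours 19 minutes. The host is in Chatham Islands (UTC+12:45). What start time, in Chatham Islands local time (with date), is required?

3:51 AM on June 27

Target end time in UTC: 1:55 PM + 3:30 = 5:25 PM on Jun 26.
Subtract 2 hours 19 minutes → start 3:06 PM UTC on Jun 26.
Chatham Islands is UTC+12:45: 3:06 PM + 12:45 = 3:51 AM on Jun 27.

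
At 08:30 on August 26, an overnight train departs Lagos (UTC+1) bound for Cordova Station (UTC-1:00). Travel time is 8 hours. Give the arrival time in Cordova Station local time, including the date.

Cordova Station is 2:00 behind Lagos.
After 8 hours it is 16:30 in Lagos.
Shift by the zone difference: 16:30 − 2:00 = 14:30 on Aug 26 in Cordova Station.

14:30 on August 26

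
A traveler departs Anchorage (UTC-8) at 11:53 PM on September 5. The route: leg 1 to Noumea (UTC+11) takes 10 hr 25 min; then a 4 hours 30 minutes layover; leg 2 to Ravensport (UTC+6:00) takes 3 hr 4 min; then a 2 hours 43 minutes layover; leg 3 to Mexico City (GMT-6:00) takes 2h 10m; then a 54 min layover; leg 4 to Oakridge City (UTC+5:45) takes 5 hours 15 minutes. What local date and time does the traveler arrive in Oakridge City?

Convert departure to UTC: 11:53 PM + 8:00 = 7:53 AM UTC on Sep 6.
Add 10 hours 25 minutes leg 1 → 6:18 PM UTC.
Add 4 hours and 30 minutes layover in Noumea → 10:48 PM UTC.
Add 3 hours and 4 minutes leg 2 → 1:52 AM UTC (Sep 7).
Add 2 hours and 43 minutes layover in Ravensport → 4:35 AM UTC.
Add 2 hours 10 minutes leg 3 → 6:45 AM UTC.
Add 54 minutes layover in Mexico City → 7:39 AM UTC.
Add 5 hours and 15 minutes leg 4 → 12:54 PM UTC.
Oakridge City is UTC+5:45, so local arrival = 12:54 PM + 5:45 = 6:39 PM on Sep 7.

6:39 PM on Sep 7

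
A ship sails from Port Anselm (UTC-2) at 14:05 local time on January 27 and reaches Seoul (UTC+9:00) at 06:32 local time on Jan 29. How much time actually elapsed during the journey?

29 hours 27 minutes

Seoul is 11:00 ahead of Port Anselm.
Clock-face elapsed time (ignoring zones) is 40 hours 27 minutes.
Actual elapsed = 40 hours 27 minutes − 11:00 = 29 hours 27 minutes.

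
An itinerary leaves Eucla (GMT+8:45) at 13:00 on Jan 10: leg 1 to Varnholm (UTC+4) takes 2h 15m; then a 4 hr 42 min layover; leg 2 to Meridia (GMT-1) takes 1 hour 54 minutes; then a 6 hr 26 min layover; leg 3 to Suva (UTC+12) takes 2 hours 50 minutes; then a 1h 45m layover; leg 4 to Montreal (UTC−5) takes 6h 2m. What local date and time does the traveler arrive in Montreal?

01:09 on January 11

Convert departure to UTC: 13:00 − 8:45 = 04:15 UTC on Jan 10.
Add 2 hours 15 minutes leg 1 → 06:30 UTC.
Add 4 hours and 42 minutes layover in Varnholm → 11:12 UTC.
Add 1 hour and 54 minutes leg 2 → 13:06 UTC.
Add 6 hours and 26 minutes layover in Meridia → 19:32 UTC.
Add 2 hours and 50 minutes leg 3 → 22:22 UTC.
Add 1 hour and 45 minutes layover in Suva → 00:07 UTC (Jan 11).
Add 6 hours 2 minutes leg 4 → 06:09 UTC.
Montreal is UTC−5:00, so local arrival = 06:09 − 5:00 = 01:09 on Jan 11.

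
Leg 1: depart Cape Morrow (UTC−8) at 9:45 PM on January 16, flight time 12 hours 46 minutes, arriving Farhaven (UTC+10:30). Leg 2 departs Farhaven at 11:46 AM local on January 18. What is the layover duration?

6 hours 45 minutes

Convert departure to UTC: 9:45 PM + 8:00 = 5:45 AM UTC on Jan 17.
Add 12 hours and 46 minutes flight time → 6:31 PM UTC.
Farhaven is UTC+10:30, so local arrival = 6:31 PM + 10:30 = 5:01 AM on Jan 18.
Layover = 11:46 AM − 5:01 AM = 6 hours 45 minutes.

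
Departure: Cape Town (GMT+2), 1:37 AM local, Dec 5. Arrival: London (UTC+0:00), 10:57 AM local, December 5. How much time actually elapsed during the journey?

11 hours 20 minutes

London is 2:00 behind Cape Town.
Clock-face elapsed time (ignoring zones) is 9 hours 20 minutes.
Actual elapsed = 9 hours 20 minutes + 2:00 = 11 hours 20 minutes.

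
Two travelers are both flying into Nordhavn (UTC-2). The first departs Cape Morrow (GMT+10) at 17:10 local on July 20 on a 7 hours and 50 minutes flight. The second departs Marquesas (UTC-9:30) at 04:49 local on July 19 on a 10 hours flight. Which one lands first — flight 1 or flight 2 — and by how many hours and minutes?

the second, by 14 hours 41 minutes

Flight 1 in UTC: 17:10 − 10:00 = 07:10 on Jul 20.
+7 hours 50 minutes → arrive 15:00 UTC on Jul 20.
Flight 2 in UTC: 04:49 + 9:30 = 14:19 on Jul 19.
+10 hours → arrive 00:19 UTC on Jul 20.
Flight 2 lands earlier by 14 hours 41 minutes.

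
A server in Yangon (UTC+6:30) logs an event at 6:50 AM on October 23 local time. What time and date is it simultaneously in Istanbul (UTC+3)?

3:20 AM on October 23

Istanbul is 3:30 behind Yangon.
Shift by the zone difference: 6:50 AM − 3:30 = 3:20 AM on Oct 23 in Istanbul.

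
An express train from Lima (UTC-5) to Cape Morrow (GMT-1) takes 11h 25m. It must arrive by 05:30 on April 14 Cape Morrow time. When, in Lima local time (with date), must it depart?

14:05 on Apr 13

Target arrival in UTC: 05:30 + 1:00 = 06:30 on Apr 14.
Subtract 11 hours and 25 minutes → departure 19:05 UTC on Apr 13.
Lima is UTC−5:00: 19:05 − 5:00 = 14:05 on Apr 13.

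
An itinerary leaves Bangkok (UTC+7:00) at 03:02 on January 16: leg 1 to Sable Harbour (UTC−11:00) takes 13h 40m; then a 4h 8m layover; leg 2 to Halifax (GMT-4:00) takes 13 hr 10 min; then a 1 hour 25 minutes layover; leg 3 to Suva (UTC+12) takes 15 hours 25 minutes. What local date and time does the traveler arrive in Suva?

07:50 on January 18

Convert departure to UTC: 03:02 − 7:00 = 20:02 UTC on Jan 15.
Add 13 hours and 40 minutes leg 1 → 09:42 UTC (Jan 16).
Add 4 hours and 8 minutes layover in Sable Harbour → 13:50 UTC.
Add 13 hours and 10 minutes leg 2 → 03:00 UTC (Jan 17).
Add 1 hour and 25 minutes layover in Halifax → 04:25 UTC.
Add 15 hours and 25 minutes leg 3 → 19:50 UTC.
Suva is UTC+12:00, so local arrival = 19:50 + 12:00 = 07:50 on Jan 18.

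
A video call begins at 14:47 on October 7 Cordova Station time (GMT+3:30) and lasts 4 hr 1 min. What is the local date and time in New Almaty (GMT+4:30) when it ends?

Convert start to UTC: 14:47 − 3:30 = 11:17 UTC on Oct 7.
Add 4 hours and 1 minute duration → 15:18 UTC.
New Almaty is UTC+4:30, so local end time = 15:18 + 4:30 = 19:48 on Oct 7.

19:48 on Oct 7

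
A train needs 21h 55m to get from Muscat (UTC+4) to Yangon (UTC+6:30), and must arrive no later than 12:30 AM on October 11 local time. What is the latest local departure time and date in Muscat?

Target arrival in UTC: 12:30 AM − 6:30 = 6:00 PM on Oct 10.
Subtract 21 hours 55 minutes → departure 8:05 PM UTC on Oct 9.
Muscat is UTC+4:00: 8:05 PM + 4:00 = 12:05 AM on Oct 10.

12:05 AM on October 10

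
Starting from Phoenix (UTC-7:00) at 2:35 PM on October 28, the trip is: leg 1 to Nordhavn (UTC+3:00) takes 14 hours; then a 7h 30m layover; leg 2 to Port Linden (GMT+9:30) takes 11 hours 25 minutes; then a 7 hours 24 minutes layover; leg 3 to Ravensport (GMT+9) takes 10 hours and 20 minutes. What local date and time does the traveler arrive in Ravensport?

Convert departure to UTC: 2:35 PM + 7:00 = 9:35 PM UTC on Oct 28.
Add 14 hours leg 1 → 11:35 AM UTC (Oct 29).
Add 7 hours 30 minutes layover in Nordhavn → 7:05 PM UTC.
Add 11 hours and 25 minutes leg 2 → 6:30 AM UTC (Oct 30).
Add 7 hours and 24 minutes layover in Port Linden → 1:54 PM UTC.
Add 10 hours 20 minutes leg 3 → 12:14 AM UTC (Oct 31).
Ravensport is UTC+9:00, so local arrival = 12:14 AM + 9:00 = 9:14 AM on Oct 31.

9:14 AM on October 31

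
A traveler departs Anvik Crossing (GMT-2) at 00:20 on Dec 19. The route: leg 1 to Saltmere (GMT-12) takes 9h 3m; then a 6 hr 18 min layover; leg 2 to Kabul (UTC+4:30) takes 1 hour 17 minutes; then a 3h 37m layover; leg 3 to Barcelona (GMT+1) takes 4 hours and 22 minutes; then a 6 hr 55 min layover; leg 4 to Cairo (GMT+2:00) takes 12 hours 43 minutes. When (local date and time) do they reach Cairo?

Convert departure to UTC: 00:20 + 2:00 = 02:20 UTC on Dec 19.
Add 9 hours and 3 minutes leg 1 → 11:23 UTC.
Add 6 hours 18 minutes layover in Saltmere → 17:41 UTC.
Add 1 hour 17 minutes leg 2 → 18:58 UTC.
Add 3 hours 37 minutes layover in Kabul → 22:35 UTC.
Add 4 hours and 22 minutes leg 3 → 02:57 UTC (Dec 20).
Add 6 hours 55 minutes layover in Barcelona → 09:52 UTC.
Add 12 hours and 43 minutes leg 4 → 22:35 UTC.
Cairo is UTC+2:00, so local arrival = 22:35 + 2:00 = 00:35 on Dec 21.

00:35 on Dec 21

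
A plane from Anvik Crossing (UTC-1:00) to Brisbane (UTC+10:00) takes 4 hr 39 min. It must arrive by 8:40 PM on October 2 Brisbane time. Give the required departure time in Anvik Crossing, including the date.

5:01 AM on October 2

Target arrival in UTC: 8:40 PM − 10:00 = 10:40 AM on Oct 2.
Subtract 4 hours and 39 minutes → departure 6:01 AM UTC on Oct 2.
Anvik Crossing is UTC−1:00: 6:01 AM − 1:00 = 5:01 AM on Oct 2.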